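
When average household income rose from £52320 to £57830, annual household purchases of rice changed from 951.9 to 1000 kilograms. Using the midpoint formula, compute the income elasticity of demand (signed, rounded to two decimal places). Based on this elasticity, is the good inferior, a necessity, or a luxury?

0.49; necessity

%ΔQ = (1000 − 951.9)/[( 951.9 + 1000)/2] = 48.1/975.95 = 0.049285…
%ΔIncome = (57830 − 52320)/[( 52320 + 57830)/2] = 5510/55075 = 0.100045…
E_income = (48.1/975.95) / (5510/55075) = 0.4926…
0 < E_income < 1 ⇒ normal good, necessity.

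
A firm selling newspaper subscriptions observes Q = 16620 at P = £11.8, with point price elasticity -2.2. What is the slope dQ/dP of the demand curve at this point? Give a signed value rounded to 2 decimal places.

-3098.64

Ed = (dQ/dP)·(P/Q) ⇒ dQ/dP = Ed·Q/P = (-2.2)·16620/11.8 = -3098.6440…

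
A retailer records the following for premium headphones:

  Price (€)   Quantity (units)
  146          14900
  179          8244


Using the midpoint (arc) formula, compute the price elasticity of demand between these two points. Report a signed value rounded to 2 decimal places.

-2.83

%ΔQ = (8244 − 14900) / [(14900 + 8244)/2] = -6656/11572 = -0.575181…
%ΔP = (179 − 146) / [(146 + 179)/2] = 33/162.5 = 0.203076…
Arc Ed = %ΔQ / %ΔP = (-6656/11572) / (33/162.5) = -2.8323…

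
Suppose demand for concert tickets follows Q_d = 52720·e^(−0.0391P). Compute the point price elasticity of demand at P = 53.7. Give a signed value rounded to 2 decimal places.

dQ_d/dP = −0.0391·Q_d = -252.509. At P = 53.7, Q_d = 6458.03.
Ed = (dQ_d/dP)·(P/Q_d) = (-252.509) × (53.7/6458.03) = -2.0996…

-2.10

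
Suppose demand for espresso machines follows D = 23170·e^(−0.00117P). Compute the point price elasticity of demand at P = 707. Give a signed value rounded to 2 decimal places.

dD/dP = −0.00117·D = -11.8541. At P = 707, D = 10131.7.
Ed = (dD/dP)·(P/D) = (-11.8541) × (707/10131.7) = -0.8271…

-0.83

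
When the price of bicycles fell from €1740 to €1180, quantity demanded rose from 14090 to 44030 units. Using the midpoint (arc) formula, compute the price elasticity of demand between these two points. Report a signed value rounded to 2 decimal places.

%ΔQ = (44030 − 14090) / [(14090 + 44030)/2] = 29940/29060 = 1.030282…
%ΔP = (1180 − 1740) / [(1740 + 1180)/2] = -560/1460 = -0.383561…
Arc Ed = %ΔQ / %ΔP = (29940/29060) / (-560/1460) = -2.6860…

-2.69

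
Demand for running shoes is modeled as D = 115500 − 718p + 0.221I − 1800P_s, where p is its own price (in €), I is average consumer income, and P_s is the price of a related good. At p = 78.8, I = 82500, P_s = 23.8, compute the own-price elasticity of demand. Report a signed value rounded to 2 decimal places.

At the given values, D = 115500 − 718(78.8) + 0.221(82500) − 1800(23.8) = 34314.1.
∂D/∂p = −718.
E = (-718) × (78.8/34314.1) = -1.6488…

-1.65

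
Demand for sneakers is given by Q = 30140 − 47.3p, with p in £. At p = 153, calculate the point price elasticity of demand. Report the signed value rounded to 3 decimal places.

dQ/dp = −47.3. At p = 153, Q = 30140 − 47.3(153) = 22903.1.
Ed = (dQ/dp)·(p/Q) = −47.3 × (153/22903.1) = -0.31597…

-0.316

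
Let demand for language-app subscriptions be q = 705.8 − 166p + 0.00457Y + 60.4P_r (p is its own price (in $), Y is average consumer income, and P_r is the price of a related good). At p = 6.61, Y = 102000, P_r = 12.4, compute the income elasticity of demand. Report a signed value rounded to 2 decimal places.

0.57

At the given values, q = 705.8 − 166(6.61) + 0.00457(102000) + 60.4(12.4) = 823.64.
∂q/∂Y = 0.00457.
E = (0.00457) × (102000/823.64) = 0.5659…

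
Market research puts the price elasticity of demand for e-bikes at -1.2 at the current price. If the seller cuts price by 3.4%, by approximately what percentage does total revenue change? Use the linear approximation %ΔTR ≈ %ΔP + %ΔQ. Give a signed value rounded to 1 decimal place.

%ΔQ ≈ Ed × %ΔP = (-1.2) × (-3.4%) = +4.0800%
%ΔTR ≈ %ΔP + %ΔQ = (-3.4%) + (+4.0800%) = +0.6800%

+0.7%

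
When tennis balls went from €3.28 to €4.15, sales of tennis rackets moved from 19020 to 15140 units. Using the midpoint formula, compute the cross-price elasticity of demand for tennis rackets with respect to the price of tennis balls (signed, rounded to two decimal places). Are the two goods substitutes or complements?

-0.97; complements

%ΔQ_{tennis rackets} = (15140 − 19020)/avg = -3880/17080 = -0.227166…
%ΔP_{tennis balls} = (4.15 − 3.28)/avg = 0.87/3.715 = 0.234185…
E_cross = (-3880/17080) / (0.87/3.715) = -0.9700…
E_cross < 0 ⇒ the goods are complements.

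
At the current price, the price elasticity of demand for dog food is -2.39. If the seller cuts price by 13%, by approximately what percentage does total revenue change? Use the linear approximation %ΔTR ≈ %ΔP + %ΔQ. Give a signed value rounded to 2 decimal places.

%ΔQ ≈ Ed × %ΔP = (-2.39) × (-13%) = +31.0700%
%ΔTR ≈ %ΔP + %ΔQ = (-13%) + (+31.0700%) = +18.0700%

+18.07%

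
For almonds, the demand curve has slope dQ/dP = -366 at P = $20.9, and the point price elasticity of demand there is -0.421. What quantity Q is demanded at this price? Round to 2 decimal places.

18169.60

Ed = (dQ/dP)·(P/Q) ⇒ Q = (dQ/dP)·P/Ed = (-366)·20.9/(-0.421) = 18169.5961…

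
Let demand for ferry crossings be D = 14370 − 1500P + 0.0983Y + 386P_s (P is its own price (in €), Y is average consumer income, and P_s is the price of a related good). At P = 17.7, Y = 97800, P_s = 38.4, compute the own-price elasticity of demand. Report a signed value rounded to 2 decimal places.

-2.17

At the given values, D = 14370 − 1500(17.7) + 0.0983(97800) + 386(38.4) = 12256.14.
∂D/∂P = −1500.
E = (-1500) × (17.7/12256.14) = -2.1662…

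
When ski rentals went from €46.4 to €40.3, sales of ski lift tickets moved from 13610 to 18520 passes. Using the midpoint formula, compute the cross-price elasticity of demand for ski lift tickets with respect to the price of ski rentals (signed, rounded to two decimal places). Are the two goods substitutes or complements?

%ΔQ_{ski lift tickets} = (18520 − 13610)/avg = 4910/16065 = 0.305633…
%ΔP_{ski rentals} = (40.3 − 46.4)/avg = -6.1/43.35 = -0.140715…
E_cross = (4910/16065) / (-6.1/43.35) = -2.1720…
E_cross < 0 ⇒ the goods are complements.

-2.17; complements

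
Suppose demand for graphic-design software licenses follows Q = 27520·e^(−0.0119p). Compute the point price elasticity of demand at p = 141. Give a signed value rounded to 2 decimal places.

-1.68

dQ/dp = −0.0119·Q = -61.1635. At p = 141, Q = 5139.79.
Ed = (dQ/dp)·(p/Q) = (-61.1635) × (141/5139.79) = -1.6779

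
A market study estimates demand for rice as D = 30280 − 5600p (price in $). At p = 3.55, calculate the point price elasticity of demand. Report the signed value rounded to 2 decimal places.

-1.91

dD/dp = −5600. At p = 3.55, D = 30280 − 5600(3.55) = 10400.
Ed = (dD/dp)·(p/D) = −5600 × (3.55/10400) = -1.9115…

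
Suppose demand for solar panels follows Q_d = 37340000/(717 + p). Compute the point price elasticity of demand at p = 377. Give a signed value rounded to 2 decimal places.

-0.34

dQ_d/dp = −37340000/(717 + p)² = -31.1989. At p = 377, Q_d = 34131.6.
Ed = (dQ_d/dp)·(p/Q_d) = (-31.1989) × (377/34131.6) = -0.3446…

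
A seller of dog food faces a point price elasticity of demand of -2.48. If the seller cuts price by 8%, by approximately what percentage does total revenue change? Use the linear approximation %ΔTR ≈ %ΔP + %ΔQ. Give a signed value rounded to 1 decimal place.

%ΔQ ≈ Ed × %ΔP = (-2.48) × (-8%) = +19.8400%
%ΔTR ≈ %ΔP + %ΔQ = (-8%) + (+19.8400%) = +11.8400%

+11.8%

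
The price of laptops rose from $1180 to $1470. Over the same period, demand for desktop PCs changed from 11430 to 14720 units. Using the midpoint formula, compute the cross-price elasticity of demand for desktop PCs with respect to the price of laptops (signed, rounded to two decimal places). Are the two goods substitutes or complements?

1.15; substitutes

%ΔQ_{desktop PCs} = (14720 − 11430)/avg = 3290/13075 = 0.251625…
%ΔP_{laptops} = (1470 − 1180)/avg = 290/1325 = 0.218867…
E_cross = (3290/13075) / (290/1325) = 1.1496…
E_cross > 0 ⇒ the goods are substitutes.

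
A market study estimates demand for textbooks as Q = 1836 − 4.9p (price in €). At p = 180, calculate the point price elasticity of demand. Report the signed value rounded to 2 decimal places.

-0.92

dQ/dp = −4.9. At p = 180, Q = 1836 − 4.9(180) = 954.
Ed = (dQ/dp)·(p/Q) = −4.9 × (180/954) = -0.9245…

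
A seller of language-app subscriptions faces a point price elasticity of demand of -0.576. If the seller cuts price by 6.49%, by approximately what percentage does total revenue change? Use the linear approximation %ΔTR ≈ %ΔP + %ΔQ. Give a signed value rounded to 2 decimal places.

-2.75%

%ΔQ ≈ Ed × %ΔP = (-0.576) × (-6.49%) = +3.7382%
%ΔTR ≈ %ΔP + %ΔQ = (-6.49%) + (+3.7382%) = -2.7518%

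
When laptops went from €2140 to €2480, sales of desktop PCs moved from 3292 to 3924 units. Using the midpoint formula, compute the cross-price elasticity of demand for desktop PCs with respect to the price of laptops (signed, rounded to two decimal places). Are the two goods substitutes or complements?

%ΔQ_{desktop PCs} = (3924 − 3292)/avg = 632/3608 = 0.175166…
%ΔP_{laptops} = (2480 − 2140)/avg = 340/2310 = 0.147186…
E_cross = (632/3608) / (340/2310) = 1.1901…
E_cross > 0 ⇒ the goods are substitutes.

1.19; substitutes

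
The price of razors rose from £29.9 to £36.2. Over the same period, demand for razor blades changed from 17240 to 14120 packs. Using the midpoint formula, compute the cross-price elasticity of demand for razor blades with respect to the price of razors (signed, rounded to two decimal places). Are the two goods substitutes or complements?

-1.04; complements

%ΔQ_{razor blades} = (14120 − 17240)/avg = -3120/15680 = -0.198979…
%ΔP_{razors} = (36.2 − 29.9)/avg = 6.3/33.05 = 0.190620…
E_cross = (-3120/15680) / (6.3/33.05) = -1.0438…
E_cross < 0 ⇒ the goods are complements.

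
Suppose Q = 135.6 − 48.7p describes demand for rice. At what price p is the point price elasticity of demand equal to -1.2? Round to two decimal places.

1.52

Ed = −48.7p/(135.6 − 48.7p). Set this equal to -1.2:
48.7p = 1.2·(135.6 − 48.7p) ⇒ 48.7p(1 + 1.2) = 1.2·135.6
p = 1.2·135.6 / (48.7·2.2) = 1.5187…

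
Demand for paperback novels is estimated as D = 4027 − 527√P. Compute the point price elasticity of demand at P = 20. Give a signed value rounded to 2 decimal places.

dD/dP = −527/(2√P) = -58.9204. At P = 20, D = 1670.18.
Ed = (dD/dP)·(P/D) = (-58.9204) × (20/1670.18) = -0.7055…

-0.71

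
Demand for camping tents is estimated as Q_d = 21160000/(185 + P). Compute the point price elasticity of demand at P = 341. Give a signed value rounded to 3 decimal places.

dQ_d/dP = −21160000/(185 + P)² = -76.4793. At P = 341, Q_d = 40228.1.
Ed = (dQ_d/dP)·(P/Q_d) = (-76.4793) × (341/40228.1) = -0.64828…

-0.648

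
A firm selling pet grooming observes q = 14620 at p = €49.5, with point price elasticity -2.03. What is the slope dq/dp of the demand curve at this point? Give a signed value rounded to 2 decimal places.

-599.57

Ed = (dq/dp)·(p/q) ⇒ dq/dp = Ed·q/p = (-2.03)·14620/49.5 = -599.5676…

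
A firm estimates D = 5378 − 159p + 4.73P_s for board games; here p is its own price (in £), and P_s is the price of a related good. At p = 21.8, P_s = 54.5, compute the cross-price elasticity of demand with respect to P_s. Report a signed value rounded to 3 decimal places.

At the given values, D = 5378 − 159(21.8) + 4.73(54.5) = 2169.585.
∂D/∂P_s = 4.73.
E = (4.73) × (54.5/2169.585) = 0.11881…

0.119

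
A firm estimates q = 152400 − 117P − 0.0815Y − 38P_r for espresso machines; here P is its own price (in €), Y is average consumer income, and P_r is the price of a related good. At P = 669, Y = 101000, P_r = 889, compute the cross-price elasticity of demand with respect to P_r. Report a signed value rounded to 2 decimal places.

-1.05

At the given values, q = 152400 − 117(669) − 0.0815(101000) − 38(889) = 32113.5.
∂q/∂P_r = -38.
E = (-38) × (889/32113.5) = -1.0519…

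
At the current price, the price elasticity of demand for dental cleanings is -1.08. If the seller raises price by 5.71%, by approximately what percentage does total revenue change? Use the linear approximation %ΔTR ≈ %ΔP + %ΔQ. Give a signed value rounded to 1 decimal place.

%ΔQ ≈ Ed × %ΔP = (-1.08) × (+5.71%) = -6.1668%
%ΔTR ≈ %ΔP + %ΔQ = (+5.71%) + (-6.1668%) = -0.4568%

-0.5%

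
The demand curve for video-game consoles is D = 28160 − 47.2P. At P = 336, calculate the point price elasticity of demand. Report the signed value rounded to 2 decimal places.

-1.29

dD/dP = −47.2. At P = 336, D = 28160 − 47.2(336) = 12300.8.
Ed = (dD/dP)·(P/D) = −47.2 × (336/12300.8) = -1.2892…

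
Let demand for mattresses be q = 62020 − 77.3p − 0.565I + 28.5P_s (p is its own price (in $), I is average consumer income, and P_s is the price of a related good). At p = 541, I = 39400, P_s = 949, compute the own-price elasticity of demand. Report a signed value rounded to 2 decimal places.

At the given values, q = 62020 − 77.3(541) − 0.565(39400) + 28.5(949) = 24986.2.
∂q/∂p = −77.3.
E = (-77.3) × (541/24986.2) = -1.6736…

-1.67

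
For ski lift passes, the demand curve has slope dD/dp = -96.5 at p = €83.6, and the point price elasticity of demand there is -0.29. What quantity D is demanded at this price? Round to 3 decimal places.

27818.621

Ed = (dD/dp)·(p/D) ⇒ D = (dD/dp)·p/Ed = (-96.5)·83.6/(-0.29) = 27818.62068…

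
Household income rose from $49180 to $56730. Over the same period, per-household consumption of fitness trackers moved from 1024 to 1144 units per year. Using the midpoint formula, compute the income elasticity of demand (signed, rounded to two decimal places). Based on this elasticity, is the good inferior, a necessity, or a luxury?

%ΔQ = (1144 − 1024)/[( 1024 + 1144)/2] = 120/1084 = 0.110701…
%ΔIncome = (56730 − 49180)/[( 49180 + 56730)/2] = 7550/52955 = 0.142573…
E_income = (120/1084) / (7550/52955) = 0.7764…
0 < E_income < 1 ⇒ normal good, necessity.

0.78; necessity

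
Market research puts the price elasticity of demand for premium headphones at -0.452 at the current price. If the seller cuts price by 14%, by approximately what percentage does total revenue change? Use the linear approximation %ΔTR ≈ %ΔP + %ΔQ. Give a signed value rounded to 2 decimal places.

-7.67%

%ΔQ ≈ Ed × %ΔP = (-0.452) × (-14%) = +6.3280%
%ΔTR ≈ %ΔP + %ΔQ = (-14%) + (+6.3280%) = -7.6720%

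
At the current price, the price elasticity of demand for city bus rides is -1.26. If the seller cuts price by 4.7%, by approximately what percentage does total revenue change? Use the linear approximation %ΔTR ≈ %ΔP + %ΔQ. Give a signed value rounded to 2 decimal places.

+1.22%

%ΔQ ≈ Ed × %ΔP = (-1.26) × (-4.7%) = +5.9220%
%ΔTR ≈ %ΔP + %ΔQ = (-4.7%) + (+5.9220%) = +1.2220%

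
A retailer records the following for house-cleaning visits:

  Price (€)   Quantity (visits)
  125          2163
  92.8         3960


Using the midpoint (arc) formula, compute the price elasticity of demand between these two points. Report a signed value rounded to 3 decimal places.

%ΔQ = (3960 − 2163) / [(2163 + 3960)/2] = 1797/3061.5 = 0.586967…
%ΔP = (92.8 − 125) / [(125 + 92.8)/2] = -32.2/108.9 = -0.295684…
Arc Ed = %ΔQ / %ΔP = (1797/3061.5) / (-32.2/108.9) = -1.98511…

-1.985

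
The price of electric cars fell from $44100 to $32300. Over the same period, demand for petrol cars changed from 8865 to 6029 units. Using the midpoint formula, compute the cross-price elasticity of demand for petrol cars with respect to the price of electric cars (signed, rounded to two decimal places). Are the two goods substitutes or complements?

%ΔQ_{petrol cars} = (6029 − 8865)/avg = -2836/7447 = -0.380824…
%ΔP_{electric cars} = (32300 − 44100)/avg = -11800/38200 = -0.308900…
E_cross = (-2836/7447) / (-11800/38200) = 1.2328…
E_cross > 0 ⇒ the goods are substitutes.

1.23; substitutes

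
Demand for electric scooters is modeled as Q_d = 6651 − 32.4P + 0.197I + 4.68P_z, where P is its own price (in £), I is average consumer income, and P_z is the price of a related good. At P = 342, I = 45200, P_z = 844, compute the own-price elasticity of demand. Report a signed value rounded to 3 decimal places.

-1.315

At the given values, Q_d = 6651 − 32.4(342) + 0.197(45200) + 4.68(844) = 8424.52.
∂Q_d/∂P = −32.4.
E = (-32.4) × (342/8424.52) = -1.31530…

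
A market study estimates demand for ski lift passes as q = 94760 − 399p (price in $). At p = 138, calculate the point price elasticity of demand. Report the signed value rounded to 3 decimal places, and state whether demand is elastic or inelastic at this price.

-1.387; elastic

dq/dp = −399. At p = 138, q = 94760 − 399(138) = 39698.
Ed = (dq/dp)·(p/q) = −399 × (138/39698) = -1.38702…
|Ed| = 1.387 > 1, so demand is elastic.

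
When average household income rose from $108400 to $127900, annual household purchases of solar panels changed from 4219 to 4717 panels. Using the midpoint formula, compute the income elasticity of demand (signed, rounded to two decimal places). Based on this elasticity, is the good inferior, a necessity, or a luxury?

%ΔQ = (4717 − 4219)/[( 4219 + 4717)/2] = 498/4468 = 0.111459…
%ΔIncome = (127900 − 108400)/[( 108400 + 127900)/2] = 19500/118150 = 0.165044…
E_income = (498/4468) / (19500/118150) = 0.6753…
0 < E_income < 1 ⇒ normal good, necessity.

0.68; necessity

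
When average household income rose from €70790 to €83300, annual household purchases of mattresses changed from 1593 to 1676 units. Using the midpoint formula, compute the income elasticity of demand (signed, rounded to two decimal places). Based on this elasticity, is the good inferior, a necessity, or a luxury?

%ΔQ = (1676 − 1593)/[( 1593 + 1676)/2] = 83/1634.5 = 0.050780…
%ΔIncome = (83300 − 70790)/[( 70790 + 83300)/2] = 12510/77045 = 0.162372…
E_income = (83/1634.5) / (12510/77045) = 0.3127…
0 < E_income < 1 ⇒ normal good, necessity.

0.31; necessity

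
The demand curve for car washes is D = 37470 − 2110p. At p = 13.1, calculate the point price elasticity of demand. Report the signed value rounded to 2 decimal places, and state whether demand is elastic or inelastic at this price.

-2.81; elastic

dD/dp = −2110. At p = 13.1, D = 37470 − 2110(13.1) = 9829.
Ed = (dD/dp)·(p/D) = −2110 × (13.1/9829) = -2.8121…
|Ed| = 2.81 > 1, so demand is elastic.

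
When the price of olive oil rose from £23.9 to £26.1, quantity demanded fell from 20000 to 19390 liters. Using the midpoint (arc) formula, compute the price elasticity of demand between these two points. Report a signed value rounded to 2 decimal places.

-0.35

%ΔQ = (19390 − 20000) / [(20000 + 19390)/2] = -610/19695 = -0.030972…
%ΔP = (26.1 − 23.9) / [(23.9 + 26.1)/2] = 2.2/25 = 0.088
Arc Ed = %ΔQ / %ΔP = (-610/19695) / (2.2/25) = -0.3519…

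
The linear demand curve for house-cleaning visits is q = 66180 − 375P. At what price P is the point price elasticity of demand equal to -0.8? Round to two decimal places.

Ed = −375P/(66180 − 375P). Set this equal to -0.8:
375P = 0.8·(66180 − 375P) ⇒ 375P(1 + 0.8) = 0.8·66180
P = 0.8·66180 / (375·1.8) = 78.4355…

78.44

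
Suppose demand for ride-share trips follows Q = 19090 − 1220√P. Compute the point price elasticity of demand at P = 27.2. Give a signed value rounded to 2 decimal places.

-0.25

dQ/dP = −1220/(2√P) = -116.962. At P = 27.2, Q = 12727.3.
Ed = (dQ/dP)·(P/Q) = (-116.962) × (27.2/12727.3) = -0.2499…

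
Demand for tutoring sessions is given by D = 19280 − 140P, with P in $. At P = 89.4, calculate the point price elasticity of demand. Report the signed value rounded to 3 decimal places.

dD/dP = −140. At P = 89.4, D = 19280 − 140(89.4) = 6764.
Ed = (dD/dP)·(P/D) = −140 × (89.4/6764) = -1.85038…

-1.850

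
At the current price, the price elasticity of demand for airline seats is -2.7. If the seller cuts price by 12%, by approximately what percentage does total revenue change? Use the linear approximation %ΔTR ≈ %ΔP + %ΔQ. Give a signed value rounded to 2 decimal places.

%ΔQ ≈ Ed × %ΔP = (-2.7) × (-12%) = +32.4000%
%ΔTR ≈ %ΔP + %ΔQ = (-12%) + (+32.4000%) = +20.4000%

+20.40%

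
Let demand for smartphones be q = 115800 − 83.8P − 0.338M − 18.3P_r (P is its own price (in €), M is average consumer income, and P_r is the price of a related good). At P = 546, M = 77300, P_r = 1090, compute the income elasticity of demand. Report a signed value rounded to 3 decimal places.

At the given values, q = 115800 − 83.8(546) − 0.338(77300) − 18.3(1090) = 23970.8.
∂q/∂M = -0.338.
E = (-0.338) × (77300/23970.8) = -1.08996…

-1.090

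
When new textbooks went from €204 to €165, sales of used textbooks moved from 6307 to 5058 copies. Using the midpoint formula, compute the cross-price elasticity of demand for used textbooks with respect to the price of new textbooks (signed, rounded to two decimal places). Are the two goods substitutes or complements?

1.04; substitutes

%ΔQ_{used textbooks} = (5058 − 6307)/avg = -1249/5682.5 = -0.219797…
%ΔP_{new textbooks} = (165 − 204)/avg = -39/184.5 = -0.211382…
E_cross = (-1249/5682.5) / (-39/184.5) = 1.0398…
E_cross > 0 ⇒ the goods are substitutes.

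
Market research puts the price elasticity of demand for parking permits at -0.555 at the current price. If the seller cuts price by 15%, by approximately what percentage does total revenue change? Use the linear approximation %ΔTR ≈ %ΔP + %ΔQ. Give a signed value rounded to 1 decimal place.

-6.7%

%ΔQ ≈ Ed × %ΔP = (-0.555) × (-15%) = +8.3250%
%ΔTR ≈ %ΔP + %ΔQ = (-15%) + (+8.3250%) = -6.6750%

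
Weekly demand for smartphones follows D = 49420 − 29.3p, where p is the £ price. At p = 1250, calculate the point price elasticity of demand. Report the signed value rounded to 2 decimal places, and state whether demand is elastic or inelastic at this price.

-2.86; elastic

dD/dp = −29.3. At p = 1250, D = 49420 − 29.3(1250) = 12795.
Ed = (dD/dp)·(p/D) = −29.3 × (1250/12795) = -2.8624…
|Ed| = 2.86 > 1, so demand is elastic.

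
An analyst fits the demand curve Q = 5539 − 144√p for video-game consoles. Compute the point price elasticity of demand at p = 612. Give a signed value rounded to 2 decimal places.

-0.90

dQ/dp = −144/(2√p) = -2.91043. At p = 612, Q = 1976.64.
Ed = (dQ/dp)·(p/Q) = (-2.91043) × (612/1976.64) = -0.9011…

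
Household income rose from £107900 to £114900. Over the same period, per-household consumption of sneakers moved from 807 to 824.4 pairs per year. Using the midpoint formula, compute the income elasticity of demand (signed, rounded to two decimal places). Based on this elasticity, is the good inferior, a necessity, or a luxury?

%ΔQ = (824.4 − 807)/[( 807 + 824.4)/2] = 17.4/815.7 = 0.021331…
%ΔIncome = (114900 − 107900)/[( 107900 + 114900)/2] = 7000/111400 = 0.062836…
E_income = (17.4/815.7) / (7000/111400) = 0.3394…
0 < E_income < 1 ⇒ normal good, necessity.

0.34; necessity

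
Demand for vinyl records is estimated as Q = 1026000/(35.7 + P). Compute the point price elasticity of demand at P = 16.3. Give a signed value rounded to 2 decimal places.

dQ/dP = −1026000/(35.7 + P)² = -379.438. At P = 16.3, Q = 19730.8.
Ed = (dQ/dP)·(P/Q) = (-379.438) × (16.3/19730.8) = -0.3134…

-0.31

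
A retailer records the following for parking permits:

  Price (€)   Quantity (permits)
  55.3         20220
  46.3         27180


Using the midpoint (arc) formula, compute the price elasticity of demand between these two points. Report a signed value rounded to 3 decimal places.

-1.658

%ΔQ = (27180 − 20220) / [(20220 + 27180)/2] = 6960/23700 = 0.293670…
%ΔP = (46.3 − 55.3) / [(55.3 + 46.3)/2] = -9/50.8 = -0.177165…
Arc Ed = %ΔQ / %ΔP = (6960/23700) / (-9/50.8) = -1.65760…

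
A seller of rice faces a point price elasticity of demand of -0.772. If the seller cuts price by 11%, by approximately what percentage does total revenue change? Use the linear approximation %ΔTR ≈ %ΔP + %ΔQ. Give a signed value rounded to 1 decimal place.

%ΔQ ≈ Ed × %ΔP = (-0.772) × (-11%) = +8.4920%
%ΔTR ≈ %ΔP + %ΔQ = (-11%) + (+8.4920%) = -2.5080%

-2.5%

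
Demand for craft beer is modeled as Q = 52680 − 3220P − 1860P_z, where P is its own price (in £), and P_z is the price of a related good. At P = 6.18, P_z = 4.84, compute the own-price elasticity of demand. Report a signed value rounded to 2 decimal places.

At the given values, Q = 52680 − 3220(6.18) − 1860(4.84) = 23778.
∂Q/∂P = −3220.
E = (-3220) × (6.18/23778) = -0.8368…

-0.84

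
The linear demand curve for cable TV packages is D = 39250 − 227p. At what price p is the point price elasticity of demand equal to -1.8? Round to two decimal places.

Ed = −227p/(39250 − 227p). Set this equal to -1.8:
227p = 1.8·(39250 − 227p) ⇒ 227p(1 + 1.8) = 1.8·39250
p = 1.8·39250 / (227·2.8) = 111.1548…

111.15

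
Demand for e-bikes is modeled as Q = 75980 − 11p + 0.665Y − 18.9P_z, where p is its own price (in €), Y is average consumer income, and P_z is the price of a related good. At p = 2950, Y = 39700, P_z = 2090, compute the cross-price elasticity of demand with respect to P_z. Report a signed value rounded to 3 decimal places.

-1.298

At the given values, Q = 75980 − 11(2950) + 0.665(39700) − 18.9(2090) = 30429.5.
∂Q/∂P_z = -18.9.
E = (-18.9) × (2090/30429.5) = -1.29811…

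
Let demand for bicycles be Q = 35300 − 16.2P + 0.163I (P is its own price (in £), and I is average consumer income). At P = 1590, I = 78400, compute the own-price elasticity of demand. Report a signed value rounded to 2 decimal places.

At the given values, Q = 35300 − 16.2(1590) + 0.163(78400) = 22321.2.
∂Q/∂P = −16.2.
E = (-16.2) × (1590/22321.2) = -1.1539…

-1.15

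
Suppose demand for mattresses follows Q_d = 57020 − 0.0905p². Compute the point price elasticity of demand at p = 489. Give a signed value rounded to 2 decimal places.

-1.22

dQ_d/dp = −2·0.0905·p = -88.509. At p = 489, Q_d = 35379.5495.
Ed = (dQ_d/dp)·(p/Q_d) = (-88.509) × (489/35379.5495) = -1.2233…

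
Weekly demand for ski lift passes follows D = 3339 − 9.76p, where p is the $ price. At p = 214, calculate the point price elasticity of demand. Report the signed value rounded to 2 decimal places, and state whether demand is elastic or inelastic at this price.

-1.67; elastic

dD/dp = −9.76. At p = 214, D = 3339 − 9.76(214) = 1250.36.
Ed = (dD/dp)·(p/D) = −9.76 × (214/1250.36) = -1.6704…
|Ed| = 1.67 > 1, so demand is elastic.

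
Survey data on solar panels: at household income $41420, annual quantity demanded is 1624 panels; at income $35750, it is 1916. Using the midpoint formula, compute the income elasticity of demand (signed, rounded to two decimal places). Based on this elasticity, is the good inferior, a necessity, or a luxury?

%ΔQ = (1916 − 1624)/[( 1624 + 1916)/2] = 292/1770 = 0.164971…
%ΔIncome = (35750 − 41420)/[( 41420 + 35750)/2] = -5670/38585 = -0.146948…
E_income = (292/1770) / (-5670/38585) = -1.1226…
E_income < 0 ⇒ inferior good.

-1.12; inferior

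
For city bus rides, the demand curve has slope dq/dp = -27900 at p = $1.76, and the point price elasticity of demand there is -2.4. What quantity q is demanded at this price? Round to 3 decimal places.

20460.000

Ed = (dq/dp)·(p/q) ⇒ q = (dq/dp)·p/Ed = (-27900)·1.76/(-2.4) = 20460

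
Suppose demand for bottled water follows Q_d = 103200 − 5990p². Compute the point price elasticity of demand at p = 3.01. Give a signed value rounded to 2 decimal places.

dQ_d/dp = −2·5990·p = -36059.8. At p = 3.01, Q_d = 48930.001.
Ed = (dQ_d/dp)·(p/Q_d) = (-36059.8) × (3.01/48930.001) = -2.2182…

-2.22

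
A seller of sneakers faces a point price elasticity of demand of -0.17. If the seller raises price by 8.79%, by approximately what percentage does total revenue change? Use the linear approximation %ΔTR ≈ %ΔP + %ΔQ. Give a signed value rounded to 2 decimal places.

+7.30%

%ΔQ ≈ Ed × %ΔP = (-0.17) × (+8.79%) = -1.4943%
%ΔTR ≈ %ΔP + %ΔQ = (+8.79%) + (-1.4943%) = +7.2957%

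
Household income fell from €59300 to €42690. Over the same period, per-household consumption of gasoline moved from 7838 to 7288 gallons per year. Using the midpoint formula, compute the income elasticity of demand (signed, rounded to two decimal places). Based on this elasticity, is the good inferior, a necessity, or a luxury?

%ΔQ = (7288 − 7838)/[( 7838 + 7288)/2] = -550/7563 = -0.072722…
%ΔIncome = (42690 − 59300)/[( 59300 + 42690)/2] = -16610/50995 = -0.325718…
E_income = (-550/7563) / (-16610/50995) = 0.2232…
0 < E_income < 1 ⇒ normal good, necessity.

0.22; necessity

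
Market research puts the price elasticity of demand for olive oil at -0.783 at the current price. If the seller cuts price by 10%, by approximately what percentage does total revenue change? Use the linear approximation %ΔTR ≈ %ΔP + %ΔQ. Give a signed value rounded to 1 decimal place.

-2.2%

%ΔQ ≈ Ed × %ΔP = (-0.783) × (-10%) = +7.8300%
%ΔTR ≈ %ΔP + %ΔQ = (-10%) + (+7.8300%) = -2.1700%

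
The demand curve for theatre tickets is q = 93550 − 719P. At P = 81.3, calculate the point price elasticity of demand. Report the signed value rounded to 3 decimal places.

dq/dP = −719. At P = 81.3, q = 93550 − 719(81.3) = 35095.3.
Ed = (dq/dP)·(P/q) = −719 × (81.3/35095.3) = -1.66559…

-1.666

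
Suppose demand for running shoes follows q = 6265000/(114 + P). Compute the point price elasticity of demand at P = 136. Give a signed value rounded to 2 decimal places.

dq/dP = −6265000/(114 + P)² = -100.24. At P = 136, q = 25060.
Ed = (dq/dP)·(P/q) = (-100.24) × (136/25060) = -0.544

-0.54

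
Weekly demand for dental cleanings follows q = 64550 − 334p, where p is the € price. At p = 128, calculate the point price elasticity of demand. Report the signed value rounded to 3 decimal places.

dq/dp = −334. At p = 128, q = 64550 − 334(128) = 21798.
Ed = (dq/dp)·(p/q) = −334 × (128/21798) = -1.96128…

-1.961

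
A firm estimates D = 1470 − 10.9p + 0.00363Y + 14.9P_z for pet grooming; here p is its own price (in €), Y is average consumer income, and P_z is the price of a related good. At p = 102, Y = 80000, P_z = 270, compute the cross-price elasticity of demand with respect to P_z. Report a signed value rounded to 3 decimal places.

At the given values, D = 1470 − 10.9(102) + 0.00363(80000) + 14.9(270) = 4671.6.
∂D/∂P_z = 14.9.
E = (14.9) × (270/4671.6) = 0.86116…

0.861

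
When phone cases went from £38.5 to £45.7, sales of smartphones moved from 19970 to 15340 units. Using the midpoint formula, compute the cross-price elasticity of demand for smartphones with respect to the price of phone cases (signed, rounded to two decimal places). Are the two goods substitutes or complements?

-1.53; complements

%ΔQ_{smartphones} = (15340 − 19970)/avg = -4630/17655 = -0.262248…
%ΔP_{phone cases} = (45.7 − 38.5)/avg = 7.2/42.1 = 0.171021…
E_cross = (-4630/17655) / (7.2/42.1) = -1.5334…
E_cross < 0 ⇒ the goods are complements.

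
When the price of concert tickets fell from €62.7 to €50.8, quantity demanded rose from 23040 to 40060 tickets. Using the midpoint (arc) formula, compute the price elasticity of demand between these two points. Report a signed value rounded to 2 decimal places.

-2.57

%ΔQ = (40060 − 23040) / [(23040 + 40060)/2] = 17020/31550 = 0.539461…
%ΔP = (50.8 − 62.7) / [(62.7 + 50.8)/2] = -11.9/56.75 = -0.209691…
Arc Ed = %ΔQ / %ΔP = (17020/31550) / (-11.9/56.75) = -2.5726…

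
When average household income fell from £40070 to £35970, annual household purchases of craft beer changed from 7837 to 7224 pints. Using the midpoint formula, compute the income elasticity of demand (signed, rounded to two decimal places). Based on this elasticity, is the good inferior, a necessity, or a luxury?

0.75; necessity

%ΔQ = (7224 − 7837)/[( 7837 + 7224)/2] = -613/7530.5 = -0.081402…
%ΔIncome = (35970 − 40070)/[( 40070 + 35970)/2] = -4100/38020 = -0.107837…
E_income = (-613/7530.5) / (-4100/38020) = 0.7548…
0 < E_income < 1 ⇒ normal good, necessity.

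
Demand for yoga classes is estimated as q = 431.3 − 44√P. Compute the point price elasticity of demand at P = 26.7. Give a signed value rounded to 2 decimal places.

dq/dP = −44/(2√P) = -4.25762. At P = 26.7, q = 203.943.
Ed = (dq/dP)·(P/q) = (-4.25762) × (26.7/203.943) = -0.5574…

-0.56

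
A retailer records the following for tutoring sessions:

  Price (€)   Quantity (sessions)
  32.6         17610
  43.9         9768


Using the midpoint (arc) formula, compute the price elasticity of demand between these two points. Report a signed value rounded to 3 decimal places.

-1.939

%ΔQ = (9768 − 17610) / [(17610 + 9768)/2] = -7842/13689 = -0.572868…
%ΔP = (43.9 − 32.6) / [(32.6 + 43.9)/2] = 11.3/38.25 = 0.295424…
Arc Ed = %ΔQ / %ΔP = (-7842/13689) / (11.3/38.25) = -1.93913…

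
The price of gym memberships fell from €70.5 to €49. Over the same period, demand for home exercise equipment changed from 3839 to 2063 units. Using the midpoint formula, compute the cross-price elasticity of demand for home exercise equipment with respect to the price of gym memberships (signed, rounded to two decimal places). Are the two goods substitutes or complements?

1.67; substitutes

%ΔQ_{home exercise equipment} = (2063 − 3839)/avg = -1776/2951 = -0.601829…
%ΔP_{gym memberships} = (49 − 70.5)/avg = -21.5/59.75 = -0.359832…
E_cross = (-1776/2951) / (-21.5/59.75) = 1.6725…
E_cross > 0 ⇒ the goods are substitutes.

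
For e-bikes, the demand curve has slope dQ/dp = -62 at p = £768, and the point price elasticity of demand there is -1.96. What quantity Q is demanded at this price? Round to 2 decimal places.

Ed = (dQ/dp)·(p/Q) ⇒ Q = (dQ/dp)·p/Ed = (-62)·768/(-1.96) = 24293.8775…

24293.88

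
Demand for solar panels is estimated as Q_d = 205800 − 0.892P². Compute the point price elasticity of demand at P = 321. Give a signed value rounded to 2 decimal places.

-1.61

dQ_d/dP = −2·0.892·P = -572.664. At P = 321, Q_d = 113887.428.
Ed = (dQ_d/dP)·(P/Q_d) = (-572.664) × (321/113887.428) = -1.6140…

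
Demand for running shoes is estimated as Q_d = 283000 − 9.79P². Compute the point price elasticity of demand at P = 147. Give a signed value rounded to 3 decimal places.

-5.922

dQ_d/dP = −2·9.79·P = -2878.26. At P = 147, Q_d = 71447.89.
Ed = (dQ_d/dP)·(P/Q_d) = (-2878.26) × (147/71447.89) = -5.92185…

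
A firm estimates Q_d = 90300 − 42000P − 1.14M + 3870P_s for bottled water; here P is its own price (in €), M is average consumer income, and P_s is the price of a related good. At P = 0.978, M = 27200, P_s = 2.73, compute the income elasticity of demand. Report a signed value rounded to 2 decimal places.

-1.08

At the given values, Q_d = 90300 − 42000(0.978) − 1.14(27200) + 3870(2.73) = 28781.1.
∂Q_d/∂M = -1.14.
E = (-1.14) × (27200/28781.1) = -1.0773…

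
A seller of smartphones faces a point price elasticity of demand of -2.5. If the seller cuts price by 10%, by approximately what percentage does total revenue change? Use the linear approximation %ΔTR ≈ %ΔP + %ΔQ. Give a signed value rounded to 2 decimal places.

%ΔQ ≈ Ed × %ΔP = (-2.5) × (-10%) = +25.0000%
%ΔTR ≈ %ΔP + %ΔQ = (-10%) + (+25.0000%) = +15.0000%

+15.00%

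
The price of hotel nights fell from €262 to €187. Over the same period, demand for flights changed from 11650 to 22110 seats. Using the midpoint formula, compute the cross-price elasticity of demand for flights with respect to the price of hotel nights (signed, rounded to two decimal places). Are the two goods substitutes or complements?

-1.85; complements

%ΔQ_{flights} = (22110 − 11650)/avg = 10460/16880 = 0.619668…
%ΔP_{hotel nights} = (187 − 262)/avg = -75/224.5 = -0.334075…
E_cross = (10460/16880) / (-75/224.5) = -1.8548…
E_cross < 0 ⇒ the goods are complements.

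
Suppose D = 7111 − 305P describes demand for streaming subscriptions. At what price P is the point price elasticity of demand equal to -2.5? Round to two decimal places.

Ed = −305P/(7111 − 305P). Set this equal to -2.5:
305P = 2.5·(7111 − 305P) ⇒ 305P(1 + 2.5) = 2.5·7111
P = 2.5·7111 / (305·3.5) = 16.6533…

16.65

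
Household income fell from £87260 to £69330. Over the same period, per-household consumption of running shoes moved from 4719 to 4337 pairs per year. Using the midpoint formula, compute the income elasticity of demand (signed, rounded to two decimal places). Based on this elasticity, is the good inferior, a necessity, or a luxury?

%ΔQ = (4337 − 4719)/[( 4719 + 4337)/2] = -382/4528 = -0.084363…
%ΔIncome = (69330 − 87260)/[( 87260 + 69330)/2] = -17930/78295 = -0.229005…
E_income = (-382/4528) / (-17930/78295) = 0.3683…
0 < E_income < 1 ⇒ normal good, necessity.

0.37; necessity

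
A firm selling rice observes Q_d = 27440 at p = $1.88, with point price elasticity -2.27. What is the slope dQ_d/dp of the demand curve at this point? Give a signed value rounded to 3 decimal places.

Ed = (dQ_d/dp)·(p/Q_d) ⇒ dQ_d/dp = Ed·Q_d/p = (-2.27)·27440/1.88 = -33132.34042…

-33132.340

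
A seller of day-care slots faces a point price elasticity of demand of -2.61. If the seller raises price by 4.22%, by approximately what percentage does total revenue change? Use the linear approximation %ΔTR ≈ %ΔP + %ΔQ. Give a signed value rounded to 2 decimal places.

%ΔQ ≈ Ed × %ΔP = (-2.61) × (+4.22%) = -11.0142%
%ΔTR ≈ %ΔP + %ΔQ = (+4.22%) + (-11.0142%) = -6.7942%

-6.79%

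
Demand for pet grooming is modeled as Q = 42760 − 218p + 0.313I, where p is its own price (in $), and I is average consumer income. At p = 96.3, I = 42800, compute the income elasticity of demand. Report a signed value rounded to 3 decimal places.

At the given values, Q = 42760 − 218(96.3) + 0.313(42800) = 35163.
∂Q/∂I = 0.313.
E = (0.313) × (42800/35163) = 0.38098…

0.381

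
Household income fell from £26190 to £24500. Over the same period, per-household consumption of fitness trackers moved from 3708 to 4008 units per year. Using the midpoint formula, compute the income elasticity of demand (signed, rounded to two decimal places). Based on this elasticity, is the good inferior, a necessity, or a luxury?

%ΔQ = (4008 − 3708)/[( 3708 + 4008)/2] = 300/3858 = 0.077760…
%ΔIncome = (24500 − 26190)/[( 26190 + 24500)/2] = -1690/25345 = -0.066679…
E_income = (300/3858) / (-1690/25345) = -1.1661…
E_income < 0 ⇒ inferior good.

-1.17; inferior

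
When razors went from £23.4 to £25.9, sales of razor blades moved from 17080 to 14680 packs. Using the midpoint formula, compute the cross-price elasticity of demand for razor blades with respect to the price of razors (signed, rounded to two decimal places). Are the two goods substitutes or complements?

%ΔQ_{razor blades} = (14680 − 17080)/avg = -2400/15880 = -0.151133…
%ΔP_{razors} = (25.9 − 23.4)/avg = 2.5/24.65 = 0.101419…
E_cross = (-2400/15880) / (2.5/24.65) = -1.4901…
E_cross < 0 ⇒ the goods are complements.

-1.49; complements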